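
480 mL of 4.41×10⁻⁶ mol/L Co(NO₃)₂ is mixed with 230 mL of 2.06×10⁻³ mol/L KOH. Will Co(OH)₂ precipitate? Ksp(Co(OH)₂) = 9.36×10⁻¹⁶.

Total volume after mixing = 480 + 230 = 710 mL.
[Co²⁺] = (4.41×10⁻⁶)(480)/710 = 2.98×10⁻⁶ mol/L
[OH⁻] = (2.06×10⁻³)(230)/710 = 6.67×10⁻⁴ mol/L
Q = [Co²⁺][OH⁻]^2 = 1.33×10⁻¹²
Since Q (1.33×10⁻¹²) exceeds Ksp (9.36×10⁻¹⁶), Co(OH)₂ will precipitate.

Yes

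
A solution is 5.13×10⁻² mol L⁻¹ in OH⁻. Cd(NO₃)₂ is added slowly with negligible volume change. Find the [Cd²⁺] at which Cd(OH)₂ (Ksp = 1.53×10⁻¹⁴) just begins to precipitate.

Precipitation of each salt begins when its ion product equals Ksp.
Cd(OH)₂(s) ⇌ Cd²⁺(aq) + 2 OH⁻(aq)
Ksp = [Cd²⁺][OH⁻]^2 = [Cd²⁺](5.13×10⁻²)^2
[Cd²⁺] = 1.53×10⁻¹⁴ / (5.13×10⁻²)^2 = 5.81×10⁻¹²
[Cd²⁺] = 5.81×10⁻¹² mol L⁻¹

5.81×10⁻¹² M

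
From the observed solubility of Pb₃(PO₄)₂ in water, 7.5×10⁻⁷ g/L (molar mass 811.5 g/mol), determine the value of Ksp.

Molar solubility s = (7.5×10⁻⁷ g/L) / (811.5 g/mol) = 9.242×10⁻¹⁰ mol/L
Pb₃(PO₄)₂(s) ⇌ 3 Pb²⁺(aq) + 2 PO₄³⁻(aq)
With molar solubility s: [Pb²⁺] = 3s, [PO₄³⁻] = 2s.
Ksp = [Pb²⁺]^3[PO₄³⁻]^2 = (3s)^3 · (2s)^2 = 108s^5
Ksp = 108 × (9.242×10⁻¹⁰)^5 = 7.3×10⁻⁴⁴

Ksp = 7.3×10⁻⁴⁴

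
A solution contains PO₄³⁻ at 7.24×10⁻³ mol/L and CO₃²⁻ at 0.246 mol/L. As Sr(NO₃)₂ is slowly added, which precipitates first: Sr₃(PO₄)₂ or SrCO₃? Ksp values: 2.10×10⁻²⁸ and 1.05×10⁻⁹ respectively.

SrCO₃

The threshold for precipitation is Q = Ksp.
For Sr₃(PO₄)₂: [Sr²⁺] = (Ksp/[PO₄³⁻]^2)^(1/3) = 1.59×10⁻⁸ mol/L
For SrCO₃: [Sr²⁺] = (Ksp/[CO₃²⁻]) = 4.27×10⁻⁹ mol/L
The smaller threshold [Sr²⁺] is reached first, so SrCO₃ precipitates first.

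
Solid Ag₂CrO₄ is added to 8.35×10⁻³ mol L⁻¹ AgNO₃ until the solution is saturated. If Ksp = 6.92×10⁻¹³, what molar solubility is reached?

9.93×10⁻⁹ M

Ag₂CrO₄(s) ⇌ 2 Ag⁺(aq) + CrO₄²⁻(aq)
With Ag⁺ already at 8.35×10⁻³ mol L⁻¹ and s small, take [Ag⁺] ≈ 8.35×10⁻³ mol L⁻¹ and [CrO₄²⁻] = s.
Ksp = [Ag⁺]^2[CrO₄²⁻] = (8.35×10⁻³)^2s
s = 6.92×10⁻¹³ / (8.35×10⁻³)^2 = 9.93×10⁻⁹
s = 9.93×10⁻⁹ mol L⁻¹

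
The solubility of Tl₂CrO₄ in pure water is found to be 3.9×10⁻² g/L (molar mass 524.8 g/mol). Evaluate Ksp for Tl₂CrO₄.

Ksp = 1.6×10⁻¹²

Convert to molarity: s = 3.9×10⁻² / 524.8 = 7.431×10⁻⁵ mol/L
Tl₂CrO₄(s) ⇌ 2 Tl⁺(aq) + CrO₄²⁻(aq)
For each mole of Tl₂CrO₄ that dissolves per liter, [Tl⁺] = 2s and [CrO₄²⁻] = s; let s denote this solubility.
Ksp = [Tl⁺]^2[CrO₄²⁻] = (2s)^2 · s = 4s^3
Ksp = 4 × (7.431×10⁻⁵)^3 = 1.6×10⁻¹²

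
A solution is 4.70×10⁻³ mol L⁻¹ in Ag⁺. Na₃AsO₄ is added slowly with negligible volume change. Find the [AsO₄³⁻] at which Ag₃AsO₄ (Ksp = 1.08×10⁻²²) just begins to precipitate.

1.04×10⁻¹⁵ M

A salt starts to precipitate once the ion product Q reaches its Ksp.
Ag₃AsO₄(s) ⇌ 3 Ag⁺(aq) + AsO₄³⁻(aq)
Ksp = [Ag⁺]^3[AsO₄³⁻] = [AsO₄³⁻](4.70×10⁻³)^3
[AsO₄³⁻] = 1.08×10⁻²² / (4.70×10⁻³)^3 = 1.04×10⁻¹⁵
[AsO₄³⁻] = 1.04×10⁻¹⁵ mol L⁻¹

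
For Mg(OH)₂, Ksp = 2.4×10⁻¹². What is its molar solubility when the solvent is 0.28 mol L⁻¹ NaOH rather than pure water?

3.1×10⁻¹¹ M

Mg(OH)₂(s) ⇌ Mg²⁺(aq) + 2 OH⁻(aq)
Let s be the solubility of Mg(OH)₂ here. The common ion gives [OH⁻] ≈ 0.28 mol L⁻¹, and [Mg²⁺] = s.
Ksp = [Mg²⁺][OH⁻]^2 = s(0.28)^2
s = 2.4×10⁻¹² / (0.28)^2 = 3.1×10⁻¹¹
s = 3.1×10⁻¹¹ mol L⁻¹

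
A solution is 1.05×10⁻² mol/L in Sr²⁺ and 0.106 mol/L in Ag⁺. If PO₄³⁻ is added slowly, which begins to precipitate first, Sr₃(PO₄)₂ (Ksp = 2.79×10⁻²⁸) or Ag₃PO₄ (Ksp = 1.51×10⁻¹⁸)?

Ag₃PO₄

A salt starts to precipitate once the ion product Q reaches its Ksp.
For Sr₃(PO₄)₂: [PO₄³⁻] = (Ksp/[Sr²⁺]^3)^(1/2) = 1.55×10⁻¹¹ mol/L
For Ag₃PO₄: [PO₄³⁻] = (Ksp/[Ag⁺]^3) = 1.27×10⁻¹⁵ mol/L
Since Ag₃PO₄ needs less PO₄³⁻ to reach saturation, it precipitates first.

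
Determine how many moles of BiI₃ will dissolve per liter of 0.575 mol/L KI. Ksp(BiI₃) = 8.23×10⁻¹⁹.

BiI₃(s) ⇌ Bi³⁺(aq) + 3 I⁻(aq)
With I⁻ already at 0.575 mol/L and s small, take [I⁻] ≈ 0.575 mol/L and [Bi³⁺] = s.
Ksp = [Bi³⁺][I⁻]^3 = s(0.575)^3
s = 8.23×10⁻¹⁹ / (0.575)^3 = 4.33×10⁻¹⁸
s = 4.33×10⁻¹⁸ mol/L

4.33×10⁻¹⁸ M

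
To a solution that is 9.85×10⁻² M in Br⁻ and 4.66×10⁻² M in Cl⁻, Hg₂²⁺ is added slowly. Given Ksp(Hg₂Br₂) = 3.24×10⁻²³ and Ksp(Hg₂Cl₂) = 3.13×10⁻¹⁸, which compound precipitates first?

Precipitation of each salt begins when its ion product equals Ksp.
For Hg₂Br₂: [Hg₂²⁺] = (Ksp/[Br⁻]^2) = 3.34×10⁻²¹ M
For Hg₂Cl₂: [Hg₂²⁺] = (Ksp/[Cl⁻]^2) = 1.44×10⁻¹⁵ M
Since Hg₂Br₂ needs less Hg₂²⁺ to reach saturation, it precipitates first.

Hg₂Br₂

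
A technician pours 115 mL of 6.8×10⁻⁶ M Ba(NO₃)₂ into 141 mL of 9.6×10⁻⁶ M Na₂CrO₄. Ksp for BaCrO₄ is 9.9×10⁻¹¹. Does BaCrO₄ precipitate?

No

After mixing, V = 115 mL + 141 mL = 256 mL.
[Ba²⁺] = (6.8×10⁻⁶)(115)/256 = 3.1×10⁻⁶ M
[CrO₄²⁻] = (9.6×10⁻⁶)(141)/256 = 5.3×10⁻⁶ M
Q = [Ba²⁺][CrO₄²⁻] = 1.6×10⁻¹¹
Q = 1.6×10⁻¹¹ < Ksp = 9.9×10⁻¹¹, so the solution is unsaturated and no precipitate forms.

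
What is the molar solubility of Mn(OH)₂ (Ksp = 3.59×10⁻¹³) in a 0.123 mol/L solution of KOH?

2.37×10⁻¹¹ M

Mn(OH)₂(s) ⇌ Mn²⁺(aq) + 2 OH⁻(aq)
The solution already contains OH⁻ at 0.123 mol/L. Let s be the molar solubility of Mn(OH)₂.
[OH⁻] ≈ 0.123 mol/L (common ion dominates); [Mn²⁺] = s.
Ksp = [Mn²⁺][OH⁻]^2 = s(0.123)^2
s = 3.59×10⁻¹³ / (0.123)^2 = 2.37×10⁻¹¹
s = 2.37×10⁻¹¹ mol/L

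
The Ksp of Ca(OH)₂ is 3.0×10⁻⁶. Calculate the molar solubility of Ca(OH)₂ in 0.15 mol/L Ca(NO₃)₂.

2.2×10⁻³ M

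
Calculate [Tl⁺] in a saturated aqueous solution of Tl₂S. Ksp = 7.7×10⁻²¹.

2.5×10⁻⁷ M

Tl₂S(s) ⇌ 2 Tl⁺(aq) + S²⁻(aq)
With molar solubility s: [Tl⁺] = 2s, [S²⁻] = s.
Ksp = [Tl⁺]^2[S²⁻] = (2s)^2 · s = 4s^3 = 7.7×10⁻²¹
s = 1.2×10⁻⁷ mol/L
[Tl⁺] = 2s = 2.5×10⁻⁷ mol/L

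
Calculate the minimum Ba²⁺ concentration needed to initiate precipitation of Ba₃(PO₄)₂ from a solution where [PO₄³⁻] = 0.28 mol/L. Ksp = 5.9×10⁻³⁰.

Each salt precipitates once Q = Ksp for that salt.
Ba₃(PO₄)₂(s) ⇌ 3 Ba²⁺(aq) + 2 PO₄³⁻(aq)
Ksp = [Ba²⁺]^3[PO₄³⁻]^2 = [Ba²⁺]^3(0.28)^2
[Ba²⁺]^3 = 5.9×10⁻³⁰ / (0.28)^2 = 7.5×10⁻²⁹
[Ba²⁺] = 4.2×10⁻¹⁰ mol/L

4.2×10⁻¹⁰ M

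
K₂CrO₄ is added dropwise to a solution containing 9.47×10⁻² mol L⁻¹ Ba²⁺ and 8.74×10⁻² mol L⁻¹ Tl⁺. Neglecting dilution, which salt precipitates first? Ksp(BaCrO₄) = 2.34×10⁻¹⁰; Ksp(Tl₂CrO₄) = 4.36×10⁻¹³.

Tl₂CrO₄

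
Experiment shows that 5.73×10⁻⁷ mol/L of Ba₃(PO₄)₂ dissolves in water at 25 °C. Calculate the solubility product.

Ba₃(PO₄)₂(s) ⇌ 3 Ba²⁺(aq) + 2 PO₄³⁻(aq)
Call the molar solubility s, so that [Ba²⁺] = 3s and [PO₄³⁻] = 2s.
Ksp = [Ba²⁺]^3[PO₄³⁻]^2 = (3s)^3 · (2s)^2 = 108s^5
Ksp = 108 × (5.73×10⁻⁷)^5 = 6.67×10⁻³⁰

Ksp = 6.67×10⁻³⁰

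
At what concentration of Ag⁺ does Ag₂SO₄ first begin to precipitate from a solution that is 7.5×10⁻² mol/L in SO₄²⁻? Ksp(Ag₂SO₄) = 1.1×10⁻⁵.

1.2×10⁻² M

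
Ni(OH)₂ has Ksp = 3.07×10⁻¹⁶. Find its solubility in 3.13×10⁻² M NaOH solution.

3.13×10⁻¹³ M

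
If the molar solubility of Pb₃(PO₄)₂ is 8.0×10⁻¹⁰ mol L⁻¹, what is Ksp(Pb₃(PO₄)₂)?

Pb₃(PO₄)₂(s) ⇌ 3 Pb²⁺(aq) + 2 PO₄³⁻(aq)
Let s be the molar solubility. Then [Pb²⁺] = 3s and [PO₄³⁻] = 2s.
Ksp = [Pb²⁺]^3[PO₄³⁻]^2 = (3s)^3 · (2s)^2 = 108s^5
Ksp = 108 × (8.0×10⁻¹⁰)^5 = 3.5×10⁻⁴⁴

Ksp = 3.5×10⁻⁴⁴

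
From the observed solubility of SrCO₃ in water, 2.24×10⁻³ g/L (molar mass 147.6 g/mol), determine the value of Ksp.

Ksp = 2.30×10⁻¹⁰

Molar solubility s = (2.24×10⁻³ g/L) / (147.6 g/mol) = 1.5176×10⁻⁵ mol/L
SrCO₃(s) ⇌ Sr²⁺(aq) + CO₃²⁻(aq)
Let s be the molar solubility. Then [Sr²⁺] = s and [CO₃²⁻] = s.
Ksp = [Sr²⁺][CO₃²⁻] = s · s = s^2
Ksp = (1.5176×10⁻⁵)^2 = 2.30×10⁻¹⁰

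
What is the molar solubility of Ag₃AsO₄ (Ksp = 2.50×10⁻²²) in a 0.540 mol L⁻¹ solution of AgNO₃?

1.59×10⁻²¹ M

Ag₃AsO₄(s) ⇌ 3 Ag⁺(aq) + AsO₄³⁻(aq)
Ag⁺ is already present at 0.540 mol L⁻¹. If s mol/L of Ag₃AsO₄ dissolves, [AsO₄³⁻] = s while [Ag⁺] ≈ 0.540 mol L⁻¹.
Ksp = [Ag⁺]^3[AsO₄³⁻] = (0.540)^3s
s = 2.50×10⁻²² / (0.540)^3 = 1.59×10⁻²¹
s = 1.59×10⁻²¹ mol L⁻¹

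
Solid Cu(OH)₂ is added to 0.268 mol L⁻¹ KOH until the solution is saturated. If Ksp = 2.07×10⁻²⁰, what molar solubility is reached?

2.88×10⁻¹⁹ M

Cu(OH)₂(s) ⇌ Cu²⁺(aq) + 2 OH⁻(aq)
With OH⁻ already at 0.268 mol L⁻¹ and s small, take [OH⁻] ≈ 0.268 mol L⁻¹ and [Cu²⁺] = s.
Ksp = [Cu²⁺][OH⁻]^2 = s(0.268)^2
s = 2.07×10⁻²⁰ / (0.268)^2 = 2.88×10⁻¹⁹
s = 2.88×10⁻¹⁹ mol L⁻¹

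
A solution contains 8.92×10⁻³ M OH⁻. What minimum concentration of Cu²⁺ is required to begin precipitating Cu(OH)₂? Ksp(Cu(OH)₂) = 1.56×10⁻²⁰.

1.96×10⁻¹⁶ M

A salt starts to precipitate once the ion product Q reaches its Ksp.
Cu(OH)₂(s) ⇌ Cu²⁺(aq) + 2 OH⁻(aq)
Ksp = [Cu²⁺][OH⁻]^2 = [Cu²⁺](8.92×10⁻³)^2
[Cu²⁺] = 1.56×10⁻²⁰ / (8.92×10⁻³)^2 = 1.96×10⁻¹⁶
[Cu²⁺] = 1.96×10⁻¹⁶ M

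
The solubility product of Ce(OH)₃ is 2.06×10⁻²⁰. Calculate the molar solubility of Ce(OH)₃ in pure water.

5.26×10⁻⁶ M

Ce(OH)₃(s) ⇌ Ce³⁺(aq) + 3 OH⁻(aq)
Call the molar solubility s, so that [Ce³⁺] = s and [OH⁻] = 3s.
Ksp = [Ce³⁺][OH⁻]^3 = s · (3s)^3 = 27s^4
27s^4 = 2.06×10⁻²⁰  ⇒  s^4 = 7.63×10⁻²²
Taking the 4th root, s = 5.26×10⁻⁶ mol L⁻¹.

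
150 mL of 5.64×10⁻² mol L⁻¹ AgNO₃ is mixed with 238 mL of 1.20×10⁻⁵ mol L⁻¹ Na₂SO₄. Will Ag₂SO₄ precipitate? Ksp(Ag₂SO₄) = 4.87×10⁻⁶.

No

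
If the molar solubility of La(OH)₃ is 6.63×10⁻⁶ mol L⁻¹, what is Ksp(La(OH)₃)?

Ksp = 5.22×10⁻²⁰

La(OH)₃(s) ⇌ La³⁺(aq) + 3 OH⁻(aq)
If s mol/L of La(OH)₃ dissolves, [La³⁺] = s and [OH⁻] = 3s.
Ksp = [La³⁺][OH⁻]^3 = s · (3s)^3 = 27s^4
Ksp = 27 × (6.63×10⁻⁶)^4 = 5.22×10⁻²⁰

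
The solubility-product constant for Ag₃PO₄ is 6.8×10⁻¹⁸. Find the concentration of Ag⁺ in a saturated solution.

6.7×10⁻⁵ M

Ag₃PO₄(s) ⇌ 3 Ag⁺(aq) + PO₄³⁻(aq)
Let s be the molar solubility. Then [Ag⁺] = 3s and [PO₄³⁻] = s.
Ksp = [Ag⁺]^3[PO₄³⁻] = (3s)^3 · s = 27s^4 = 6.8×10⁻¹⁸
s = 2.2×10⁻⁵ M
[Ag⁺] = 3s = 6.7×10⁻⁵ M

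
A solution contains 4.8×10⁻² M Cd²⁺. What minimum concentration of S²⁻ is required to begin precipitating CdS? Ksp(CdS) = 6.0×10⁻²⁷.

Precipitation of each salt begins when its ion product equals Ksp.
CdS(s) ⇌ Cd²⁺(aq) + S²⁻(aq)
Ksp = [Cd²⁺][S²⁻] = [S²⁻](4.8×10⁻²)
[S²⁻] = 6.0×10⁻²⁷ / (4.8×10⁻²) = 1.3×10⁻²⁵
[S²⁻] = 1.3×10⁻²⁵ M

1.3×10⁻²⁵ M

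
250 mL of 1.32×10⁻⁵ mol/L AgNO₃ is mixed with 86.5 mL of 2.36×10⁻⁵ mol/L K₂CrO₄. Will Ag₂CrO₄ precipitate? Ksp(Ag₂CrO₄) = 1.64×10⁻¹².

The combined volume is 336.5 mL.
[Ag⁺] = (1.32×10⁻⁵)(250)/336.5 = 9.81×10⁻⁶ mol/L
[CrO₄²⁻] = (2.36×10⁻⁵)(86.5)/336.5 = 6.07×10⁻⁶ mol/L
Q = [Ag⁺]^2[CrO₄²⁻] = 5.83×10⁻¹⁶
Since Q (5.83×10⁻¹⁶) is less than Ksp (1.64×10⁻¹²), no Ag₂CrO₄ precipitates.

No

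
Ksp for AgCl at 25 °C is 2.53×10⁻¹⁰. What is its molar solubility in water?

AgCl(s) ⇌ Ag⁺(aq) + Cl⁻(aq)
Call the molar solubility s, so that [Ag⁺] = s and [Cl⁻] = s.
Ksp = [Ag⁺][Cl⁻] = s · s = s^2
s^2 = 2.53×10⁻¹⁰
s = (2.53×10⁻¹⁰)^(1/2) = 1.59×10⁻⁵ mol/L

1.59×10⁻⁵ M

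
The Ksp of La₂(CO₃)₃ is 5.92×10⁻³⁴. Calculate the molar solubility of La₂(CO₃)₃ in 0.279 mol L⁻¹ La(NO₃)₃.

6.56×10⁻¹² M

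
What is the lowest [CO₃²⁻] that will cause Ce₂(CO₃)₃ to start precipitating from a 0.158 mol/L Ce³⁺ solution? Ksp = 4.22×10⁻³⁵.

1.19×10⁻¹¹ M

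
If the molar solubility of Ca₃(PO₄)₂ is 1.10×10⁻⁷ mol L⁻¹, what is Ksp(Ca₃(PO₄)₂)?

Ksp = 1.74×10⁻³³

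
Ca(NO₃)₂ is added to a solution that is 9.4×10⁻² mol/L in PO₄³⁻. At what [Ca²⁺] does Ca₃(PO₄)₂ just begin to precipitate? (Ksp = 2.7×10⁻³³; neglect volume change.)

Precipitation begins when Q = Ksp.
Ca₃(PO₄)₂(s) ⇌ 3 Ca²⁺(aq) + 2 PO₄³⁻(aq)
Ksp = [Ca²⁺]^3[PO₄³⁻]^2 = [Ca²⁺]^3(9.4×10⁻²)^2
[Ca²⁺]^3 = 2.7×10⁻³³ / (9.4×10⁻²)^2 = 3.1×10⁻³¹
[Ca²⁺] = 6.7×10⁻¹¹ mol/L

6.7×10⁻¹¹ M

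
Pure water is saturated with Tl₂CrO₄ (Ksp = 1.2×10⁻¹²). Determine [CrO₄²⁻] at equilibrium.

Tl₂CrO₄(s) ⇌ 2 Tl⁺(aq) + CrO₄²⁻(aq)
For each mole of Tl₂CrO₄ that dissolves per liter, [Tl⁺] = 2s and [CrO₄²⁻] = s; let s denote this solubility.
Ksp = [Tl⁺]^2[CrO₄²⁻] = (2s)^2 · s = 4s^3 = 1.2×10⁻¹²
s = 6.7×10⁻⁵ M
[CrO₄²⁻] = s = 6.7×10⁻⁵ M

6.7×10⁻⁵ M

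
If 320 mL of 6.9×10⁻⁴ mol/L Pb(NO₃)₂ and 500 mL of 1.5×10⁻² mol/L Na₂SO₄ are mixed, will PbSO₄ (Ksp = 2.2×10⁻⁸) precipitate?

The combined volume is 820 mL.
[Pb²⁺] = (6.9×10⁻⁴)(320)/820 = 2.7×10⁻⁴ mol/L
[SO₄²⁻] = (1.5×10⁻²)(500)/820 = 9.1×10⁻³ mol/L
Q = [Pb²⁺][SO₄²⁻] = 2.5×10⁻⁶
Q = 2.5×10⁻⁶ > Ksp = 2.2×10⁻⁸, so the solution is supersaturated and PbSO₄ precipitates.

Yes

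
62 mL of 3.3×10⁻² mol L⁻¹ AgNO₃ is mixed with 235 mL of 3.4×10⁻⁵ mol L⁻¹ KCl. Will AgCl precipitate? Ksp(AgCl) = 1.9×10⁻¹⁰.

After mixing, V = 62 mL + 235 mL = 297 mL.
[Ag⁺] = (3.3×10⁻²)(62)/297 = 6.9×10⁻³ mol L⁻¹
[Cl⁻] = (3.4×10⁻⁵)(235)/297 = 2.7×10⁻⁵ mol L⁻¹
Q = [Ag⁺][Cl⁻] = 1.9×10⁻⁷
Since Q (1.9×10⁻⁷) exceeds Ksp (1.9×10⁻¹⁰), AgCl will precipitate.

Yes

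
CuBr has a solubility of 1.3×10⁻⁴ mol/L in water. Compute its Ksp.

Ksp = 1.7×10⁻⁸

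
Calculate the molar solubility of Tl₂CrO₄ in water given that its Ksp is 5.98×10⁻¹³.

5.31×10⁻⁵ M

Tl₂CrO₄(s) ⇌ 2 Tl⁺(aq) + CrO₄²⁻(aq)
For each mole of Tl₂CrO₄ that dissolves per liter, [Tl⁺] = 2s and [CrO₄²⁻] = s; let s denote this solubility.
Ksp = [Tl⁺]^2[CrO₄²⁻] = (2s)^2 · s = 4s^3
4s^3 = 5.98×10⁻¹³  ⇒  s^3 = 1.50×10⁻¹³
s = (1.50×10⁻¹³)^(1/3) = 5.31×10⁻⁵ mol L⁻¹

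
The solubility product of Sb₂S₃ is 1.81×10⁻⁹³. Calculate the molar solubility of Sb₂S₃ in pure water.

Sb₂S₃(s) ⇌ 2 Sb³⁺(aq) + 3 S²⁻(aq)
For each mole of Sb₂S₃ that dissolves per liter, [Sb³⁺] = 2s and [S²⁻] = 3s; let s denote this solubility.
Ksp = [Sb³⁺]^2[S²⁻]^3 = (2s)^2 · (3s)^3 = 108s^5
108s^5 = 1.81×10⁻⁹³  ⇒  s^5 = 1.68×10⁻⁹⁵
s = (1.68×10⁻⁹⁵)^(1/5) = 1.11×10⁻¹⁹ mol/L

1.11×10⁻¹⁹ M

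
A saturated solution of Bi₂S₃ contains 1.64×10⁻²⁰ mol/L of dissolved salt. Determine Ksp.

Bi₂S₃(s) ⇌ 2 Bi³⁺(aq) + 3 S²⁻(aq)
Call the molar solubility s, so that [Bi³⁺] = 2s and [S²⁻] = 3s.
Ksp = [Bi³⁺]^2[S²⁻]^3 = (2s)^2 · (3s)^3 = 108s^5
Ksp = 108 × (1.64×10⁻²⁰)^5 = 1.28×10⁻⁹⁷

Ksp = 1.28×10⁻⁹⁷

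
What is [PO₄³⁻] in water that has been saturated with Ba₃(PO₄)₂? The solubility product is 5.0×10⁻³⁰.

1.1×10⁻⁶ M

Ba₃(PO₄)₂(s) ⇌ 3 Ba²⁺(aq) + 2 PO₄³⁻(aq)
If s mol/L of Ba₃(PO₄)₂ dissolves, [Ba²⁺] = 3s and [PO₄³⁻] = 2s.
Ksp = [Ba²⁺]^3[PO₄³⁻]^2 = (3s)^3 · (2s)^2 = 108s^5 = 5.0×10⁻³⁰
s = 5.4×10⁻⁷ mol/L
[PO₄³⁻] = 2s = 1.1×10⁻⁶ mol/L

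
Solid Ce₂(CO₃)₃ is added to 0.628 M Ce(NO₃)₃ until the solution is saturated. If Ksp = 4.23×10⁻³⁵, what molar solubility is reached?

1.58×10⁻¹² M

Ce₂(CO₃)₃(s) ⇌ 2 Ce³⁺(aq) + 3 CO₃²⁻(aq)
With Ce³⁺ already at 0.628 M and s small, take [Ce³⁺] ≈ 0.628 M and [CO₃²⁻] = 3s.
Ksp = [Ce³⁺]^2[CO₃²⁻]^3 = (0.628)^2(3s)^3
(3s)^3 = 4.23×10⁻³⁵ / (0.628)^2 = 1.07×10⁻³⁴
s = 1.58×10⁻¹² M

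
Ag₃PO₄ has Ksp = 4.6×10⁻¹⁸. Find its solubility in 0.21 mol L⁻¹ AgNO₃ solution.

5.0×10⁻¹⁶ M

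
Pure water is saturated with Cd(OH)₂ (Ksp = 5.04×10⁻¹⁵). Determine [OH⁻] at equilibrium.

2.16×10⁻⁵ M

Cd(OH)₂(s) ⇌ Cd²⁺(aq) + 2 OH⁻(aq)
For each mole of Cd(OH)₂ that dissolves per liter, [Cd²⁺] = s and [OH⁻] = 2s; let s denote this solubility.
Ksp = [Cd²⁺][OH⁻]^2 = s · (2s)^2 = 4s^3 = 5.04×10⁻¹⁵
s = 1.08×10⁻⁵ mol L⁻¹
[OH⁻] = 2s = 2.16×10⁻⁵ mol L⁻¹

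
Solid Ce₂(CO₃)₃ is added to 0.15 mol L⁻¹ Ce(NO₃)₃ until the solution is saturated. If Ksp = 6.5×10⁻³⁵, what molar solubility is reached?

4.7×10⁻¹² M

Ce₂(CO₃)₃(s) ⇌ 2 Ce³⁺(aq) + 3 CO₃²⁻(aq)
The solution already contains Ce³⁺ at 0.15 mol L⁻¹. Let s be the molar solubility of Ce₂(CO₃)₃.
[Ce³⁺] ≈ 0.15 mol L⁻¹ (common ion dominates); [CO₃²⁻] = 3s.
Ksp = [Ce³⁺]^2[CO₃²⁻]^3 = (0.15)^2(3s)^3
(3s)^3 = 6.5×10⁻³⁵ / (0.15)^2 = 2.9×10⁻³³
s = 4.7×10⁻¹² mol L⁻¹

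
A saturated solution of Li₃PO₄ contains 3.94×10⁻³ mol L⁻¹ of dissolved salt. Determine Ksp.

Ksp = 6.51×10⁻⁹

Li₃PO₄(s) ⇌ 3 Li⁺(aq) + PO₄³⁻(aq)
If s mol/L of Li₃PO₄ dissolves, [Li⁺] = 3s and [PO₄³⁻] = s.
Ksp = [Li⁺]^3[PO₄³⁻] = (3s)^3 · s = 27s^4
Ksp = 27 × (3.94×10⁻³)^4 = 6.51×10⁻⁹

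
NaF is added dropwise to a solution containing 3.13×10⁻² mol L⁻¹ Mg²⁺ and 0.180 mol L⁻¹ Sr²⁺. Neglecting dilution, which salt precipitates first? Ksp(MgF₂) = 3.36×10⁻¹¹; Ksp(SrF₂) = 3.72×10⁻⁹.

MgF₂

A salt starts to precipitate once the ion product Q reaches its Ksp.
For MgF₂: [F⁻] = (Ksp/[Mg²⁺])^(1/2) = 3.28×10⁻⁵ mol L⁻¹
For SrF₂: [F⁻] = (Ksp/[Sr²⁺])^(1/2) = 1.44×10⁻⁴ mol L⁻¹
The smaller threshold [F⁻] is reached first, so MgF₂ precipitates first.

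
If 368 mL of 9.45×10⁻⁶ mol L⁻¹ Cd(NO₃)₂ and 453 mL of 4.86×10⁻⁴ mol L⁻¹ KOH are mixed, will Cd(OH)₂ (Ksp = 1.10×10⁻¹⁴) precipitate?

Yes

The combined volume is 821 mL.
[Cd²⁺] = (9.45×10⁻⁶)(368)/821 = 4.24×10⁻⁶ mol L⁻¹
[OH⁻] = (4.86×10⁻⁴)(453)/821 = 2.68×10⁻⁴ mol L⁻¹
Q = [Cd²⁺][OH⁻]^2 = 3.05×10⁻¹³
Because Q > Ksp (3.05×10⁻¹³ vs 1.10×10⁻¹⁴), a precipitate of Cd(OH)₂ forms.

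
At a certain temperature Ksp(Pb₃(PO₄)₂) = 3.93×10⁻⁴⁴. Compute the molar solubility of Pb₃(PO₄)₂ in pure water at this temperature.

Pb₃(PO₄)₂(s) ⇌ 3 Pb²⁺(aq) + 2 PO₄³⁻(aq)
For each mole of Pb₃(PO₄)₂ that dissolves per liter, [Pb²⁺] = 3s and [PO₄³⁻] = 2s; let s denote this solubility.
Ksp = [Pb²⁺]^3[PO₄³⁻]^2 = (3s)^3 · (2s)^2 = 108s^5
108s^5 = 3.93×10⁻⁴⁴  ⇒  s^5 = 3.64×10⁻⁴⁶
s = 8.17×10⁻¹⁰ mol/L

8.17×10⁻¹⁰ M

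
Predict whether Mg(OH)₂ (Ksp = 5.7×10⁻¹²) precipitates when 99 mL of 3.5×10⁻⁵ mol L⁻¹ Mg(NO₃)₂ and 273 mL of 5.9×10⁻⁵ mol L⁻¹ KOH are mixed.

No

Total volume after mixing = 99 + 273 = 372 mL.
[Mg²⁺] = (3.5×10⁻⁵)(99)/372 = 9.3×10⁻⁶ mol L⁻¹
[OH⁻] = (5.9×10⁻⁵)(273)/372 = 4.3×10⁻⁵ mol L⁻¹
Q = [Mg²⁺][OH⁻]^2 = 1.7×10⁻¹⁴
Q = 1.7×10⁻¹⁴ < Ksp = 5.7×10⁻¹², so the solution is unsaturated and no precipitate forms.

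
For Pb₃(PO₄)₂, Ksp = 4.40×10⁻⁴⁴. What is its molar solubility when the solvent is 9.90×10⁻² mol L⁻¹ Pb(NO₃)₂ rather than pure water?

Pb₃(PO₄)₂(s) ⇌ 3 Pb²⁺(aq) + 2 PO₄³⁻(aq)
Pb²⁺ is already present at 9.90×10⁻² mol L⁻¹. If s mol/L of Pb₃(PO₄)₂ dissolves, [PO₄³⁻] = 2s while [Pb²⁺] ≈ 9.90×10⁻² mol L⁻¹.
Ksp = [Pb²⁺]^3[PO₄³⁻]^2 = (9.90×10⁻²)^3(2s)^2
(2s)^2 = 4.40×10⁻⁴⁴ / (9.90×10⁻²)^3 = 4.53×10⁻⁴¹
s = 3.37×10⁻²¹ mol L⁻¹

3.37×10⁻²¹ M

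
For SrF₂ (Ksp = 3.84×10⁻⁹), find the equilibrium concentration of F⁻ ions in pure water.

SrF₂(s) ⇌ Sr²⁺(aq) + 2 F⁻(aq)
If s mol/L of SrF₂ dissolves, [Sr²⁺] = s and [F⁻] = 2s.
Ksp = [Sr²⁺][F⁻]^2 = s · (2s)^2 = 4s^3 = 3.84×10⁻⁹
s = 9.86×10⁻⁴ M
[F⁻] = 2s = 1.97×10⁻³ M

1.97×10⁻³ M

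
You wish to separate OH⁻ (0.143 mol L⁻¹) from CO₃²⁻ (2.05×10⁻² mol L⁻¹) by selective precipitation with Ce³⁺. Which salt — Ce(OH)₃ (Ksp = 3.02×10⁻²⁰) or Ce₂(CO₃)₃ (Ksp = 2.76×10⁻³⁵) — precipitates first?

Ce(OH)₃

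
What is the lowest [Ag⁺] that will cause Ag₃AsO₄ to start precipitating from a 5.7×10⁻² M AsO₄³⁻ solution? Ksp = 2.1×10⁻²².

1.5×10⁻⁷ M

Precipitation of each salt begins when its ion product equals Ksp.
Ag₃AsO₄(s) ⇌ 3 Ag⁺(aq) + AsO₄³⁻(aq)
Ksp = [Ag⁺]^3[AsO₄³⁻] = [Ag⁺]^3(5.7×10⁻²)
[Ag⁺]^3 = 2.1×10⁻²² / (5.7×10⁻²) = 3.7×10⁻²¹
[Ag⁺] = 1.5×10⁻⁷ M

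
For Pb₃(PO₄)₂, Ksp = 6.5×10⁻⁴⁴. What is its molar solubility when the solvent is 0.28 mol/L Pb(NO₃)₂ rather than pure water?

8.6×10⁻²² M

Pb₃(PO₄)₂(s) ⇌ 3 Pb²⁺(aq) + 2 PO₄³⁻(aq)
Let s be the solubility of Pb₃(PO₄)₂ here. The common ion gives [Pb²⁺] ≈ 0.28 mol/L, and [PO₄³⁻] = 2s.
Ksp = [Pb²⁺]^3[PO₄³⁻]^2 = (0.28)^3(2s)^2
(2s)^2 = 6.5×10⁻⁴⁴ / (0.28)^3 = 3.0×10⁻⁴²
s = 8.6×10⁻²² mol/L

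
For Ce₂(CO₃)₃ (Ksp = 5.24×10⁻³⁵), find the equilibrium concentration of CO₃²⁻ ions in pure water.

Ce₂(CO₃)₃(s) ⇌ 2 Ce³⁺(aq) + 3 CO₃²⁻(aq)
Call the molar solubility s, so that [Ce³⁺] = 2s and [CO₃²⁻] = 3s.
Ksp = [Ce³⁺]^2[CO₃²⁻]^3 = (2s)^2 · (3s)^3 = 108s^5 = 5.24×10⁻³⁵
s = 5.46×10⁻⁸ M
[CO₃²⁻] = 3s = 1.64×10⁻⁷ M

1.64×10⁻⁷ M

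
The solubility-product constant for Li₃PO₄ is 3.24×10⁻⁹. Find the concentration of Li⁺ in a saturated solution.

9.93×10⁻³ M

Li₃PO₄(s) ⇌ 3 Li⁺(aq) + PO₄³⁻(aq)
If s mol/L of Li₃PO₄ dissolves, [Li⁺] = 3s and [PO₄³⁻] = s.
Ksp = [Li⁺]^3[PO₄³⁻] = (3s)^3 · s = 27s^4 = 3.24×10⁻⁹
s = 3.31×10⁻³ mol/L
[Li⁺] = 3s = 9.93×10⁻³ mol/L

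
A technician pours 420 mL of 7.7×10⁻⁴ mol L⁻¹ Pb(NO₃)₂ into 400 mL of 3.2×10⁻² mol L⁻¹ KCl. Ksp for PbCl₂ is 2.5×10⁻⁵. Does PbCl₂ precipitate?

No

The combined volume is 820 mL.
[Pb²⁺] = (7.7×10⁻⁴)(420)/820 = 3.9×10⁻⁴ mol L⁻¹
[Cl⁻] = (3.2×10⁻²)(400)/820 = 1.6×10⁻² mol L⁻¹
Q = [Pb²⁺][Cl⁻]^2 = 9.6×10⁻⁸
Since Q (9.6×10⁻⁸) is less than Ksp (2.5×10⁻⁵), no PbCl₂ precipitates.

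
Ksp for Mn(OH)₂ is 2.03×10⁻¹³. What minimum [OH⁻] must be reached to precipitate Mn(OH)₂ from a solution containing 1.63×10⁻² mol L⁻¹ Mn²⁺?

3.53×10⁻⁶ M

Precipitation begins when Q = Ksp.
Mn(OH)₂(s) ⇌ Mn²⁺(aq) + 2 OH⁻(aq)
Ksp = [Mn²⁺][OH⁻]^2 = [OH⁻]^2(1.63×10⁻²)
[OH⁻]^2 = 2.03×10⁻¹³ / (1.63×10⁻²) = 1.25×10⁻¹¹
[OH⁻] = 3.53×10⁻⁶ mol L⁻¹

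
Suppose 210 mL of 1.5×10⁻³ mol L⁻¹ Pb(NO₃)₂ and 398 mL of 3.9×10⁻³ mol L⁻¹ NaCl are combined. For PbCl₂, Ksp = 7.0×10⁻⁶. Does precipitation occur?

Total volume after mixing = 210 + 398 = 608 mL.
[Pb²⁺] = (1.5×10⁻³)(210)/608 = 5.2×10⁻⁴ mol L⁻¹
[Cl⁻] = (3.9×10⁻³)(398)/608 = 2.6×10⁻³ mol L⁻¹
Q = [Pb²⁺][Cl⁻]^2 = 3.4×10⁻⁹
Q = 3.4×10⁻⁹ < Ksp = 7.0×10⁻⁶, so the solution is unsaturated and no precipitate forms.

No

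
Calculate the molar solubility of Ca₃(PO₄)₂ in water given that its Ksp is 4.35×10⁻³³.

1.32×10⁻⁷ M

Ca₃(PO₄)₂(s) ⇌ 3 Ca²⁺(aq) + 2 PO₄³⁻(aq)
With molar solubility s: [Ca²⁺] = 3s, [PO₄³⁻] = 2s.
Ksp = [Ca²⁺]^3[PO₄³⁻]^2 = (3s)^3 · (2s)^2 = 108s^5
108s^5 = 4.35×10⁻³³  ⇒  s^5 = 4.03×10⁻³⁵
s = 1.32×10⁻⁷ mol L⁻¹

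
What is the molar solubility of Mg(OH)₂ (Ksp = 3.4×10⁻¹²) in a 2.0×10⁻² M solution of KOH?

Mg(OH)₂(s) ⇌ Mg²⁺(aq) + 2 OH⁻(aq)
With OH⁻ already at 2.0×10⁻² M and s small, take [OH⁻] ≈ 2.0×10⁻² M and [Mg²⁺] = s.
Ksp = [Mg²⁺][OH⁻]^2 = s(2.0×10⁻²)^2
s = 3.4×10⁻¹² / (2.0×10⁻²)^2 = 8.5×10⁻⁹
s = 8.5×10⁻⁹ M

8.5×10⁻⁹ M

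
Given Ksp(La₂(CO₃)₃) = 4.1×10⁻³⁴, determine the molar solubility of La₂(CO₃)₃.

8.2×10⁻⁸ M

La₂(CO₃)₃(s) ⇌ 2 La³⁺(aq) + 3 CO₃²⁻(aq)
If s mol/L of La₂(CO₃)₃ dissolves, [La³⁺] = 2s and [CO₃²⁻] = 3s.
Ksp = [La³⁺]^2[CO₃²⁻]^3 = (2s)^2 · (3s)^3 = 108s^5
108s^5 = 4.1×10⁻³⁴  ⇒  s^5 = 3.8×10⁻³⁶
s = 8.2×10⁻⁸ mol/L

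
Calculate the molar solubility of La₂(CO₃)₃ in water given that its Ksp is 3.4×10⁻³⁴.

7.9×10⁻⁸ M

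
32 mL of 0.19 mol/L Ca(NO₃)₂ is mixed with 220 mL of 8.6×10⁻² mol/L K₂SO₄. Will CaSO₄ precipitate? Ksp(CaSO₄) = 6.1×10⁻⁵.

Total volume after mixing = 32 + 220 = 252 mL.
[Ca²⁺] = (0.19)(32)/252 = 2.4×10⁻² mol/L
[SO₄²⁻] = (8.6×10⁻²)(220)/252 = 7.5×10⁻² mol/L
Q = [Ca²⁺][SO₄²⁻] = 1.8×10⁻³
Because Q > Ksp (1.8×10⁻³ vs 6.1×10⁻⁵), a precipitate of CaSO₄ forms.

Yes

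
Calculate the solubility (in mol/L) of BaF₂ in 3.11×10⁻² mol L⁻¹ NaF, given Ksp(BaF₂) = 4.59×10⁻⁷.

BaF₂(s) ⇌ Ba²⁺(aq) + 2 F⁻(aq)
Let s be the solubility of BaF₂ here. The common ion gives [F⁻] ≈ 3.11×10⁻² mol L⁻¹, and [Ba²⁺] = s.
Ksp = [Ba²⁺][F⁻]^2 = s(3.11×10⁻²)^2
s = 4.59×10⁻⁷ / (3.11×10⁻²)^2 = 4.75×10⁻⁴
s = 4.75×10⁻⁴ mol L⁻¹

4.75×10⁻⁴ M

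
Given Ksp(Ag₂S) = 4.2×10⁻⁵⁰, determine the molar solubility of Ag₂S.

2.2×10⁻¹⁷ M

Ag₂S(s) ⇌ 2 Ag⁺(aq) + S²⁻(aq)
If s mol/L of Ag₂S dissolves, [Ag⁺] = 2s and [S²⁻] = s.
Ksp = [Ag⁺]^2[S²⁻] = (2s)^2 · s = 4s^3
4s^3 = 4.2×10⁻⁵⁰  ⇒  s^3 = 1.1×10⁻⁵⁰
s = (1.1×10⁻⁵⁰)^(1/3) = 2.2×10⁻¹⁷ mol L⁻¹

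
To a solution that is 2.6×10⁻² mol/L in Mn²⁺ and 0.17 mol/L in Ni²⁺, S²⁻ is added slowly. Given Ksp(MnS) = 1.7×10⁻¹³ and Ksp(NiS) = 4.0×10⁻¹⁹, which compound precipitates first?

Precipitation begins when Q = Ksp.
For MnS: [S²⁻] = (Ksp/[Mn²⁺]) = 6.5×10⁻¹² mol/L
For NiS: [S²⁻] = (Ksp/[Ni²⁺]) = 2.4×10⁻¹⁸ mol/L
The smaller threshold [S²⁻] is reached first, so NiS precipitates first.

NiS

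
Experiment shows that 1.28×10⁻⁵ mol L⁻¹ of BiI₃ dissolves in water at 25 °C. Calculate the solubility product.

BiI₃(s) ⇌ Bi³⁺(aq) + 3 I⁻(aq)
Let s be the molar solubility. Then [Bi³⁺] = s and [I⁻] = 3s.
Ksp = [Bi³⁺][I⁻]^3 = s · (3s)^3 = 27s^4
Ksp = 27 × (1.28×10⁻⁵)^4 = 7.25×10⁻¹⁹

Ksp = 7.25×10⁻¹⁹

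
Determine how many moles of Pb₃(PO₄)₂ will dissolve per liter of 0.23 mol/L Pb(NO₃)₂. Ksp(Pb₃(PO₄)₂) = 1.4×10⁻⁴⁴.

5.4×10⁻²² M

Pb₃(PO₄)₂(s) ⇌ 3 Pb²⁺(aq) + 2 PO₄³⁻(aq)
Let s be the solubility of Pb₃(PO₄)₂ here. The common ion gives [Pb²⁺] ≈ 0.23 mol/L, and [PO₄³⁻] = 2s.
Ksp = [Pb²⁺]^3[PO₄³⁻]^2 = (0.23)^3(2s)^2
(2s)^2 = 1.4×10⁻⁴⁴ / (0.23)^3 = 1.2×10⁻⁴²
s = 5.4×10⁻²² mol/L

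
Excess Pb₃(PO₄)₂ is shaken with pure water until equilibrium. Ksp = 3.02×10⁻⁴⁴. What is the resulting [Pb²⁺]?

Pb₃(PO₄)₂(s) ⇌ 3 Pb²⁺(aq) + 2 PO₄³⁻(aq)
Call the molar solubility s, so that [Pb²⁺] = 3s and [PO₄³⁻] = 2s.
Ksp = [Pb²⁺]^3[PO₄³⁻]^2 = (3s)^3 · (2s)^2 = 108s^5 = 3.02×10⁻⁴⁴
s = 7.75×10⁻¹⁰ mol L⁻¹
[Pb²⁺] = 3s = 2.33×10⁻⁹ mol L⁻¹

2.33×10⁻⁹ M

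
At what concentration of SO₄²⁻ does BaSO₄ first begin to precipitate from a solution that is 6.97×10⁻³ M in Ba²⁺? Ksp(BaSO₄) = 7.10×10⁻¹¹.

1.02×10⁻⁸ M

Each salt precipitates once Q = Ksp for that salt.
BaSO₄(s) ⇌ Ba²⁺(aq) + SO₄²⁻(aq)
Ksp = [Ba²⁺][SO₄²⁻] = [SO₄²⁻](6.97×10⁻³)
[SO₄²⁻] = 7.10×10⁻¹¹ / (6.97×10⁻³) = 1.02×10⁻⁸
[SO₄²⁻] = 1.02×10⁻⁸ M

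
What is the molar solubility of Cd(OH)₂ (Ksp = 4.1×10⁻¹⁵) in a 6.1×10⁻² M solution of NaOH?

Cd(OH)₂(s) ⇌ Cd²⁺(aq) + 2 OH⁻(aq)
With OH⁻ already at 6.1×10⁻² M and s small, take [OH⁻] ≈ 6.1×10⁻² M and [Cd²⁺] = s.
Ksp = [Cd²⁺][OH⁻]^2 = s(6.1×10⁻²)^2
s = 4.1×10⁻¹⁵ / (6.1×10⁻²)^2 = 1.1×10⁻¹²
s = 1.1×10⁻¹² M

1.1×10⁻¹² M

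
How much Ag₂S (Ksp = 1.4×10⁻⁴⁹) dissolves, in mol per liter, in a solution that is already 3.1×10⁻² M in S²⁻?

1.1×10⁻²⁴ M

Ag₂S(s) ⇌ 2 Ag⁺(aq) + S²⁻(aq)
With S²⁻ already at 3.1×10⁻² M and s small, take [S²⁻] ≈ 3.1×10⁻² M and [Ag⁺] = 2s.
Ksp = [Ag⁺]^2[S²⁻] = (2s)^2(3.1×10⁻²)
(2s)^2 = 1.4×10⁻⁴⁹ / (3.1×10⁻²) = 4.5×10⁻⁴⁸
s = 1.1×10⁻²⁴ M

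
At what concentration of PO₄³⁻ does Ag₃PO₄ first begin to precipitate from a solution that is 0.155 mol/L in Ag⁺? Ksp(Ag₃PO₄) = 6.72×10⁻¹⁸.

1.80×10⁻¹⁵ M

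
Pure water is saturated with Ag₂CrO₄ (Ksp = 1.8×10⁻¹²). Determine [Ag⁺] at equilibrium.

1.5×10⁻⁴ M

Ag₂CrO₄(s) ⇌ 2 Ag⁺(aq) + CrO₄²⁻(aq)
With molar solubility s: [Ag⁺] = 2s, [CrO₄²⁻] = s.
Ksp = [Ag⁺]^2[CrO₄²⁻] = (2s)^2 · s = 4s^3 = 1.8×10⁻¹²
s = 7.7×10⁻⁵ mol/L
[Ag⁺] = 2s = 1.5×10⁻⁴ mol/L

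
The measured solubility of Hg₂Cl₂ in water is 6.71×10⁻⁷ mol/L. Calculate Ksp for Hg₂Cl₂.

Ksp = 1.21×10⁻¹⁸

Hg₂Cl₂(s) ⇌ Hg₂²⁺(aq) + 2 Cl⁻(aq)
Let s be the molar solubility. Then [Hg₂²⁺] = s and [Cl⁻] = 2s.
Ksp = [Hg₂²⁺][Cl⁻]^2 = s · (2s)^2 = 4s^3
Ksp = 4 × (6.71×10⁻⁷)^3 = 1.21×10⁻¹⁸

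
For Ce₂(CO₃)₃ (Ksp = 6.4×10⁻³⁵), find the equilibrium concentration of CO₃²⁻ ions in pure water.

1.7×10⁻⁷ M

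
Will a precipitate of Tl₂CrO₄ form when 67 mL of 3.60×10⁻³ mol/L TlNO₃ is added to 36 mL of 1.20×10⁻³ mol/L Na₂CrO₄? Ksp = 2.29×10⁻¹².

Yes

Total volume after mixing = 67 + 36 = 103 mL.
[Tl⁺] = (3.60×10⁻³)(67)/103 = 2.34×10⁻³ mol/L
[CrO₄²⁻] = (1.20×10⁻³)(36)/103 = 4.19×10⁻⁴ mol/L
Q = [Tl⁺]^2[CrO₄²⁻] = 2.30×10⁻⁹
Q = 2.30×10⁻⁹ > Ksp = 2.29×10⁻¹², so the solution is supersaturated and Tl₂CrO₄ precipitates.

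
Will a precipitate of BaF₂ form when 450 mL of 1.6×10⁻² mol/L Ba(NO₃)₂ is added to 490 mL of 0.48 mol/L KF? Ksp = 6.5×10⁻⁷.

Yes

The combined volume is 940 mL.
[Ba²⁺] = (1.6×10⁻²)(450)/940 = 7.7×10⁻³ mol/L
[F⁻] = (0.48)(490)/940 = 0.25 mol/L
Q = [Ba²⁺][F⁻]^2 = 4.8×10⁻⁴
Since Q (4.8×10⁻⁴) exceeds Ksp (6.5×10⁻⁷), BaF₂ will precipitate.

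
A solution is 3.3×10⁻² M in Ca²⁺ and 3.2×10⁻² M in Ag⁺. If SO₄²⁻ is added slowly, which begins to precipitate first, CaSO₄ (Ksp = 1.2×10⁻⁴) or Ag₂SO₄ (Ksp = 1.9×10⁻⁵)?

Each salt precipitates once Q = Ksp for that salt.
For CaSO₄: [SO₄²⁻] = (Ksp/[Ca²⁺]) = 3.6×10⁻³ M
For Ag₂SO₄: [SO₄²⁻] = (Ksp/[Ag⁺]^2) = 1.9×10⁻² M
CaSO₄ requires the lower [SO₄²⁻], so it precipitates first.

CaSO₄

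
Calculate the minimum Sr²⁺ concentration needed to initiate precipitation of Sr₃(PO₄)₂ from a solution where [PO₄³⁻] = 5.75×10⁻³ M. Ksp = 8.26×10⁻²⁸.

The threshold for precipitation is Q = Ksp.
Sr₃(PO₄)₂(s) ⇌ 3 Sr²⁺(aq) + 2 PO₄³⁻(aq)
Ksp = [Sr²⁺]^3[PO₄³⁻]^2 = [Sr²⁺]^3(5.75×10⁻³)^2
[Sr²⁺]^3 = 8.26×10⁻²⁸ / (5.75×10⁻³)^2 = 2.50×10⁻²³
[Sr²⁺] = 2.92×10⁻⁸ M

2.92×10⁻⁸ M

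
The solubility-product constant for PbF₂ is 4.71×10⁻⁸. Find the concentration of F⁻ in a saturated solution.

4.55×10⁻³ M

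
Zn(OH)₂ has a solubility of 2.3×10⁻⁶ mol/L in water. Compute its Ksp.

Zn(OH)₂(s) ⇌ Zn²⁺(aq) + 2 OH⁻(aq)
Let s be the molar solubility. Then [Zn²⁺] = s and [OH⁻] = 2s.
Ksp = [Zn²⁺][OH⁻]^2 = s · (2s)^2 = 4s^3
Ksp = 4 × (2.3×10⁻⁶)^3 = 4.9×10⁻¹⁷

Ksp = 4.9×10⁻¹⁷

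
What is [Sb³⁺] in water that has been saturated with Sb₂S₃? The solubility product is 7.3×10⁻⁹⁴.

1.8×10⁻¹⁹ M

Sb₂S₃(s) ⇌ 2 Sb³⁺(aq) + 3 S²⁻(aq)
Call the molar solubility s, so that [Sb³⁺] = 2s and [S²⁻] = 3s.
Ksp = [Sb³⁺]^2[S²⁻]^3 = (2s)^2 · (3s)^3 = 108s^5 = 7.3×10⁻⁹⁴
s = 9.2×10⁻²⁰ mol L⁻¹
[Sb³⁺] = 2s = 1.8×10⁻¹⁹ mol L⁻¹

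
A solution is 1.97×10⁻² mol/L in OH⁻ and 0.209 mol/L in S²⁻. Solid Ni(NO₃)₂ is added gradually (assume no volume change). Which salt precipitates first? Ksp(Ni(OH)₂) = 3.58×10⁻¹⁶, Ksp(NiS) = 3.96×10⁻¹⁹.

NiS

Precipitation begins when Q = Ksp.
For Ni(OH)₂: [Ni²⁺] = (Ksp/[OH⁻]^2) = 9.22×10⁻¹³ mol/L
For NiS: [Ni²⁺] = (Ksp/[S²⁻]) = 1.89×10⁻¹⁸ mol/L
The smaller threshold [Ni²⁺] is reached first, so NiS precipitates first.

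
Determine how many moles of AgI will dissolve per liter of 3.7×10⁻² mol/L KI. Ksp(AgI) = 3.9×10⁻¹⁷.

1.1×10⁻¹⁵ M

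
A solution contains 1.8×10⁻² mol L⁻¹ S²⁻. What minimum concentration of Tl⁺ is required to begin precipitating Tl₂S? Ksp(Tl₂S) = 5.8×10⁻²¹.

Precipitation begins when Q = Ksp.
Tl₂S(s) ⇌ 2 Tl⁺(aq) + S²⁻(aq)
Ksp = [Tl⁺]^2[S²⁻] = [Tl⁺]^2(1.8×10⁻²)
[Tl⁺]^2 = 5.8×10⁻²¹ / (1.8×10⁻²) = 3.2×10⁻¹⁹
[Tl⁺] = 5.7×10⁻¹⁰ mol L⁻¹

5.7×10⁻¹⁰ M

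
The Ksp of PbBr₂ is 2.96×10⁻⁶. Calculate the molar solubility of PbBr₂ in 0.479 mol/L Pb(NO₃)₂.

PbBr₂(s) ⇌ Pb²⁺(aq) + 2 Br⁻(aq)
The solution already contains Pb²⁺ at 0.479 mol/L. Let s be the molar solubility of PbBr₂.
[Pb²⁺] ≈ 0.479 mol/L (common ion dominates); [Br⁻] = 2s.
Ksp = [Pb²⁺][Br⁻]^2 = (0.479)(2s)^2
(2s)^2 = 2.96×10⁻⁶ / (0.479) = 6.18×10⁻⁶
s = 1.24×10⁻³ mol/L

1.24×10⁻³ M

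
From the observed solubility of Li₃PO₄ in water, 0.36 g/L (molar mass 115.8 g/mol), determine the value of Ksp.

Molar solubility s = (0.36 g/L) / (115.8 g/mol) = 3.109×10⁻³ mol/L
Li₃PO₄(s) ⇌ 3 Li⁺(aq) + PO₄³⁻(aq)
Call the molar solubility s, so that [Li⁺] = 3s and [PO₄³⁻] = s.
Ksp = [Li⁺]^3[PO₄³⁻] = (3s)^3 · s = 27s^4
Ksp = 27 × (3.109×10⁻³)^4 = 2.5×10⁻⁹

Ksp = 2.5×10⁻⁹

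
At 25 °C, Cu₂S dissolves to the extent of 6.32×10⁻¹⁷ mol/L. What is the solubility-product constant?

Ksp = 1.01×10⁻⁴⁸

Cu₂S(s) ⇌ 2 Cu⁺(aq) + S²⁻(aq)
If s mol/L of Cu₂S dissolves, [Cu⁺] = 2s and [S²⁻] = s.
Ksp = [Cu⁺]^2[S²⁻] = (2s)^2 · s = 4s^3
Ksp = 4 × (6.32×10⁻¹⁷)^3 = 1.01×10⁻⁴⁸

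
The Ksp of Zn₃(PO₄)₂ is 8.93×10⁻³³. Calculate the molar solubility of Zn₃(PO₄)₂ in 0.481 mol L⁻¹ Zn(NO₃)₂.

1.42×10⁻¹⁶ M

Zn₃(PO₄)₂(s) ⇌ 3 Zn²⁺(aq) + 2 PO₄³⁻(aq)
Let s be the solubility of Zn₃(PO₄)₂ here. The common ion gives [Zn²⁺] ≈ 0.481 mol L⁻¹, and [PO₄³⁻] = 2s.
Ksp = [Zn²⁺]^3[PO₄³⁻]^2 = (0.481)^3(2s)^2
(2s)^2 = 8.93×10⁻³³ / (0.481)^3 = 8.02×10⁻³²
s = 1.42×10⁻¹⁶ mol L⁻¹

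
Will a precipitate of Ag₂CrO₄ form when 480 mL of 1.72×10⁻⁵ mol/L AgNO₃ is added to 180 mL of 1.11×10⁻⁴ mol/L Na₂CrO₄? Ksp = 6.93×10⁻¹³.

After mixing, V = 480 mL + 180 mL = 660 mL.
[Ag⁺] = (1.72×10⁻⁵)(480)/660 = 1.25×10⁻⁵ mol/L
[CrO₄²⁻] = (1.11×10⁻⁴)(180)/660 = 3.03×10⁻⁵ mol/L
Q = [Ag⁺]^2[CrO₄²⁻] = 4.74×10⁻¹⁵
Since Q (4.74×10⁻¹⁵) is less than Ksp (6.93×10⁻¹³), no Ag₂CrO₄ precipitates.

No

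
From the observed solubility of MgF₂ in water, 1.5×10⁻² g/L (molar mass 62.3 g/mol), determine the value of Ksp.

Convert to molarity: s = 1.5×10⁻² / 62.3 = 2.408×10⁻⁴ mol/L
MgF₂(s) ⇌ Mg²⁺(aq) + 2 F⁻(aq)
Let s be the molar solubility. Then [Mg²⁺] = s and [F⁻] = 2s.
Ksp = [Mg²⁺][F⁻]^2 = s · (2s)^2 = 4s^3
Ksp = 4 × (2.408×10⁻⁴)^3 = 5.6×10⁻¹¹

Ksp = 5.6×10⁻¹¹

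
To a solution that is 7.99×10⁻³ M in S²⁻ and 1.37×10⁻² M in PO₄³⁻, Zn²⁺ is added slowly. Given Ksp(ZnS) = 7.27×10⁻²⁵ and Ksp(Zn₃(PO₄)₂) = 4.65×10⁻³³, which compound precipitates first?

ZnS

A salt starts to precipitate once the ion product Q reaches its Ksp.
For ZnS: [Zn²⁺] = (Ksp/[S²⁻]) = 9.10×10⁻²³ M
For Zn₃(PO₄)₂: [Zn²⁺] = (Ksp/[PO₄³⁻]^2)^(1/3) = 2.92×10⁻¹⁰ M
ZnS requires the lower [Zn²⁺], so it precipitates first.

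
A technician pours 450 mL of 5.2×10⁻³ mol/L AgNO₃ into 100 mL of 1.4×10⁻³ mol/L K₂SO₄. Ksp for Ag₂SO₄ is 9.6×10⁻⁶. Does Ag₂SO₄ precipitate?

The combined volume is 550 mL.
[Ag⁺] = (5.2×10⁻³)(450)/550 = 4.3×10⁻³ mol/L
[SO₄²⁻] = (1.4×10⁻³)(100)/550 = 2.5×10⁻⁴ mol/L
Q = [Ag⁺]^2[SO₄²⁻] = 4.6×10⁻⁹
Q < Ksp (4.6×10⁻⁹ vs 9.6×10⁻⁶); the solution remains unsaturated and no precipitate forms.

No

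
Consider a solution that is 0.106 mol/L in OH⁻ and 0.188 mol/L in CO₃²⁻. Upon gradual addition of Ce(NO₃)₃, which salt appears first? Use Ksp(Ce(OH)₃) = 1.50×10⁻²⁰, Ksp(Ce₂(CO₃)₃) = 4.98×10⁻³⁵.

Ce(OH)₃

The threshold for precipitation is Q = Ksp.
For Ce(OH)₃: [Ce³⁺] = (Ksp/[OH⁻]^3) = 1.26×10⁻¹⁷ mol/L
For Ce₂(CO₃)₃: [Ce³⁺] = (Ksp/[CO₃²⁻]^3)^(1/2) = 8.66×10⁻¹⁷ mol/L
Since Ce(OH)₃ needs less Ce³⁺ to reach saturation, it precipitates first.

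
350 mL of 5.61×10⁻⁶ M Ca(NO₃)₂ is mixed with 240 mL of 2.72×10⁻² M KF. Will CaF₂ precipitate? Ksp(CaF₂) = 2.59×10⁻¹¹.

Yes

Total volume after mixing = 350 + 240 = 590 mL.
[Ca²⁺] = (5.61×10⁻⁶)(350)/590 = 3.33×10⁻⁶ M
[F⁻] = (2.72×10⁻²)(240)/590 = 1.11×10⁻² M
Q = [Ca²⁺][F⁻]^2 = 4.07×10⁻¹⁰
Since Q (4.07×10⁻¹⁰) exceeds Ksp (2.59×10⁻¹¹), CaF₂ will precipitate.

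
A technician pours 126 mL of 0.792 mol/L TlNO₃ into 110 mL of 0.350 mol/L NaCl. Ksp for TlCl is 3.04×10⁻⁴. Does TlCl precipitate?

Yes

Total volume after mixing = 126 + 110 = 236 mL.
[Tl⁺] = (0.792)(126)/236 = 0.423 mol/L
[Cl⁻] = (0.350)(110)/236 = 0.163 mol/L
Q = [Tl⁺][Cl⁻] = 6.90×10⁻²
Q = 6.90×10⁻² > Ksp = 3.04×10⁻⁴, so the solution is supersaturated and TlCl precipitates.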